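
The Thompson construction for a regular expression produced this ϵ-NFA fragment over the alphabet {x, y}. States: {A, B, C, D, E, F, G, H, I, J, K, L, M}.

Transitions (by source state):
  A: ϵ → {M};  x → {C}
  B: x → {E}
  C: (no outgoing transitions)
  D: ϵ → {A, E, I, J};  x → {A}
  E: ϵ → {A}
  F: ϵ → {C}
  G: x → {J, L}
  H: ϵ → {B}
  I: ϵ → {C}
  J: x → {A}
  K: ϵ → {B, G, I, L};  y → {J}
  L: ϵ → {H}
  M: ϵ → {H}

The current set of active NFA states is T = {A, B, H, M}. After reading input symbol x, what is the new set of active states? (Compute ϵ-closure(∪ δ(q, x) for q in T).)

{A, B, C, E, H, M}

A on x → {C}.
B on x → {E}.
No x-transition from H, M.
Union after reading x: {C, E}.
Now take the ϵ-closure:
From E via ϵ: add A.
From A via ϵ: add M.
From M via ϵ: add H.
From H via ϵ: add B.
No new states can be added; the closed set is {A, B, C, E, H, M}.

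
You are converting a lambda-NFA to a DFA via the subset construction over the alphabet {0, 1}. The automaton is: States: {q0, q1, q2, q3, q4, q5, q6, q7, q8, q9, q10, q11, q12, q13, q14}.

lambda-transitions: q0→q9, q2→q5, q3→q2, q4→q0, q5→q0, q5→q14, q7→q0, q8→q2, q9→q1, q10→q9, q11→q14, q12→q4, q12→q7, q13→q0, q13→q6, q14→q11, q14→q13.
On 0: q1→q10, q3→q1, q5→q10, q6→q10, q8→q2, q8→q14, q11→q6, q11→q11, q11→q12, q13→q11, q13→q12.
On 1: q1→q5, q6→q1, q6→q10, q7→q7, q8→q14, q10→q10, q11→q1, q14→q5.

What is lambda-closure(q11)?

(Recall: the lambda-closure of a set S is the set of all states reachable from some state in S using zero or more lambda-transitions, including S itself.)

{q0, q1, q6, q9, q11, q13, q14}

Start with {q11}.
From q11 via lambda: add q14.
From q14 via lambda: add q13.
From q13 via lambda: add q0, q6.
From q0 via lambda: add q9.
From q9 via lambda: add q1.
No new states can be added; the closed set is {q0, q1, q6, q9, q11, q13, q14}.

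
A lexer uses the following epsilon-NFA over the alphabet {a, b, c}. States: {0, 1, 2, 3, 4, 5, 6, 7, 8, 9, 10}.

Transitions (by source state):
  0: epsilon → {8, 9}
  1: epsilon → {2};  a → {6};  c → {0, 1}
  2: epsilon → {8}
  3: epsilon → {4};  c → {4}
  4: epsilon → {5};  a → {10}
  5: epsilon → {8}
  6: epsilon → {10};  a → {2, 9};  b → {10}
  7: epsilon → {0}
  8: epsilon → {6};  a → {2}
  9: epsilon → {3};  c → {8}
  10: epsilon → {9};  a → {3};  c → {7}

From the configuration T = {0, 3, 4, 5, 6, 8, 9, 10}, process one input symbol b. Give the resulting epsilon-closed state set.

{3, 4, 5, 6, 8, 9, 10}

6 on b → {10}.
No b-transition from 0, 3, 4, 5, 8, 9, 10.
Union after reading b: {10}.
Now take the epsilon-closure:
From 10 via epsilon: add 9.
From 9 via epsilon: add 3.
From 3 via epsilon: add 4.
From 4 via epsilon: add 5.
From 5 via epsilon: add 8.
From 8 via epsilon: add 6.
No new states can be added; the closed set is {3, 4, 5, 6, 8, 9, 10}.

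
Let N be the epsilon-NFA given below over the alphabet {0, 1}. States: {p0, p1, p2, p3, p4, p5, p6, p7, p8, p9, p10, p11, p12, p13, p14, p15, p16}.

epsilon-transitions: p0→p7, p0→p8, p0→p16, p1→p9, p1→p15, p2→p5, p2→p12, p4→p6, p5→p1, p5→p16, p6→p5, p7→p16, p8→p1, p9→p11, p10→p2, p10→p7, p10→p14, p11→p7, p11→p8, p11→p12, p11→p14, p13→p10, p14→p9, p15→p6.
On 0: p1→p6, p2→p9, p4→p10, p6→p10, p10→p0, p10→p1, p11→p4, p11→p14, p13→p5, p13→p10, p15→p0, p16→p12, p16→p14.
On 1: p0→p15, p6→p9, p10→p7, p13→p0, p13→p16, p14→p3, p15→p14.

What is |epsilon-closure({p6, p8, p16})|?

Start with {p6, p8, p16}.
From p6 via epsilon: add p5.
From p8 via epsilon: add p1.
From p1 via epsilon: add p9, p15.
From p9 via epsilon: add p11.
From p11 via epsilon: add p7, p12, p14.
epsilon-closure = {p1, p5, p6, p7, p8, p9, p11, p12, p14, p15, p16}, which has 11 states.

11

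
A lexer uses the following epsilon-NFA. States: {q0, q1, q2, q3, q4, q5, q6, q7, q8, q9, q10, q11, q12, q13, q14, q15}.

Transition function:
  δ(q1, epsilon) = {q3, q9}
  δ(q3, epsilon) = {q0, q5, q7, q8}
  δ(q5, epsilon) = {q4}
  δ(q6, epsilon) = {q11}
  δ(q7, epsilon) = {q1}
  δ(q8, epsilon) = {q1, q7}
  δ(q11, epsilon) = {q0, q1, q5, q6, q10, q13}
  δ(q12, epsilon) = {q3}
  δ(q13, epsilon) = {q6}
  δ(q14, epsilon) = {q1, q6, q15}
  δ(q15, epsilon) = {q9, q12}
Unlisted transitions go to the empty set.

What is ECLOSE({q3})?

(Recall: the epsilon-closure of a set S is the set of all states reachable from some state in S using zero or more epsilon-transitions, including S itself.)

Start with {q3}.
From q3 via epsilon: add q0, q5, q7, q8.
From q5 via epsilon: add q4.
From q7 via epsilon: add q1.
From q1 via epsilon: add q9.
No new states can be added; the closed set is {q0, q1, q3, q4, q5, q7, q8, q9}.

{q0, q1, q3, q4, q5, q7, q8, q9}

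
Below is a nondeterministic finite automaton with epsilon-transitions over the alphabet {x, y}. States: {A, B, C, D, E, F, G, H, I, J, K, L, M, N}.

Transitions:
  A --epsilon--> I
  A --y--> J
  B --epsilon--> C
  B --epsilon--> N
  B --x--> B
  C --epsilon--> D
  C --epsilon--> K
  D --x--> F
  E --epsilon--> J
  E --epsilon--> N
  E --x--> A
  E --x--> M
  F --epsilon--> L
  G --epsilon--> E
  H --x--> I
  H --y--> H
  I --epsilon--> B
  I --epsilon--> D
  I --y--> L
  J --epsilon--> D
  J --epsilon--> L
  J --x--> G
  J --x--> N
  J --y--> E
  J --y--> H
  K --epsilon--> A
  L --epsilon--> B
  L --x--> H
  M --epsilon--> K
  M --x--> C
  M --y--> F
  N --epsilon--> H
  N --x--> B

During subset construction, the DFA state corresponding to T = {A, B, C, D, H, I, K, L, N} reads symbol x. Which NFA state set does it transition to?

{A, B, C, D, F, H, I, K, L, N}

B on x → {B}.
D on x → {F}.
H on x → {I}.
L on x → {H}.
N on x → {B}.
No x-transition from A, C, I, K.
Union after reading x: {B, F, H, I}.
Now take the epsilon-closure:
From B via epsilon: add C, N.
From F via epsilon: add L.
From I via epsilon: add D.
From C via epsilon: add K.
From K via epsilon: add A.
No new states can be added; the closed set is {A, B, C, D, F, H, I, K, L, N}.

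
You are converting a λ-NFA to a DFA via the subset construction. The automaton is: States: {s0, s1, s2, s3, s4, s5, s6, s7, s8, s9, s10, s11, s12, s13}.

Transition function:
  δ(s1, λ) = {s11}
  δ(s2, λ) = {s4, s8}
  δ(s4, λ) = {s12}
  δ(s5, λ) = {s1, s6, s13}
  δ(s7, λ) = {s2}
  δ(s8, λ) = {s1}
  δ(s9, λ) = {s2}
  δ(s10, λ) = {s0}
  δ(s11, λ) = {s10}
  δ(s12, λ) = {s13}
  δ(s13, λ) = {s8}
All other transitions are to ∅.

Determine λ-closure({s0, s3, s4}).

{s0, s1, s3, s4, s8, s10, s11, s12, s13}

Start with {s0, s3, s4}.
From s4 via λ: add s12.
From s12 via λ: add s13.
From s13 via λ: add s8.
From s8 via λ: add s1.
From s1 via λ: add s11.
From s11 via λ: add s10.
No new states can be added; the closed set is {s0, s1, s3, s4, s8, s10, s11, s12, s13}.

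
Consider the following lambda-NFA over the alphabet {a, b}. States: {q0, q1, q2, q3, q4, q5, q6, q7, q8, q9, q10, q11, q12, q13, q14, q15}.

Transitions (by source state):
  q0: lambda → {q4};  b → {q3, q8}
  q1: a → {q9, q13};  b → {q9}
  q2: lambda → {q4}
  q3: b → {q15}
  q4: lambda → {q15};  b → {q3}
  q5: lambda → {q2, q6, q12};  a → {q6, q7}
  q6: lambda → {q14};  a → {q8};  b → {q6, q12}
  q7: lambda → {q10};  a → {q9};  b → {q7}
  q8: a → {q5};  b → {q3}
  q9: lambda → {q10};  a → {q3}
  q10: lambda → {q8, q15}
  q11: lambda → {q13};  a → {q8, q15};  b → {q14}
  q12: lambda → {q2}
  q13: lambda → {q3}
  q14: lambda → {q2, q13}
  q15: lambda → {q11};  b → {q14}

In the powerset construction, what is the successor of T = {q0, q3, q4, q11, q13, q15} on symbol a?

{q3, q8, q11, q13, q15}

q11 on a → {q8, q15}.
No a-transition from q0, q3, q4, q13, q15.
Union after reading a: {q8, q15}.
Now take the lambda-closure:
From q15 via lambda: add q11.
From q11 via lambda: add q13.
From q13 via lambda: add q3.
No new states can be added; the closed set is {q3, q8, q11, q13, q15}.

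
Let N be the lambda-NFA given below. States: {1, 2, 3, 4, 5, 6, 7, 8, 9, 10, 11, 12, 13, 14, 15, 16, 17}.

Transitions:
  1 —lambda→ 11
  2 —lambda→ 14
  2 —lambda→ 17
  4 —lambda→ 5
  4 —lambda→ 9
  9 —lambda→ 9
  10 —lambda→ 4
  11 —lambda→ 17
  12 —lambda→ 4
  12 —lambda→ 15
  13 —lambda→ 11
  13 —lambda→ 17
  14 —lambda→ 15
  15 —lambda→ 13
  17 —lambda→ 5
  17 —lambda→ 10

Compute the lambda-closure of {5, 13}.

Start with {5, 13}.
From 13 via lambda: add 11, 17.
From 17 via lambda: add 10.
From 10 via lambda: add 4.
From 4 via lambda: add 9.
No new states can be added; the closed set is {4, 5, 9, 10, 11, 13, 17}.

{4, 5, 9, 10, 11, 13, 17}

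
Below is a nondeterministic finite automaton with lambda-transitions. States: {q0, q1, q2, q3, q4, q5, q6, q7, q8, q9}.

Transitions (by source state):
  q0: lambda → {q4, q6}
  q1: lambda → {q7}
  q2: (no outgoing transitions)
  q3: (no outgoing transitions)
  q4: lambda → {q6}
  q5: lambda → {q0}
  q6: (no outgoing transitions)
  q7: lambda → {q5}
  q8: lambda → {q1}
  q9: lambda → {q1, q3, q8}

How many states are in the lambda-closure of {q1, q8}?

Start with {q1, q8}.
From q1 via lambda: add q7.
From q7 via lambda: add q5.
From q5 via lambda: add q0.
From q0 via lambda: add q4, q6.
lambda-closure = {q0, q1, q4, q5, q6, q7, q8}, which has 7 states.

7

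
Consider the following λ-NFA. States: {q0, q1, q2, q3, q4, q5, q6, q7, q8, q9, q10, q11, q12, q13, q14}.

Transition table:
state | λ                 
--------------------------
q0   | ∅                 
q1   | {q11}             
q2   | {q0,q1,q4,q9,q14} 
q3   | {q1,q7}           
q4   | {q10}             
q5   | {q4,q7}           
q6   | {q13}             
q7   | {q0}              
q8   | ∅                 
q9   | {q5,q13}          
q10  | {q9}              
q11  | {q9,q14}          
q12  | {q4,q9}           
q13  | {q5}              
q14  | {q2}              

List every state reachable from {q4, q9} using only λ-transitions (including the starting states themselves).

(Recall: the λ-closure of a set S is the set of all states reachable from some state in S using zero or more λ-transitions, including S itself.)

{q0, q4, q5, q7, q9, q10, q13}

Start with {q4, q9}.
From q4 via λ: add q10.
From q9 via λ: add q5, q13.
From q5 via λ: add q7.
From q7 via λ: add q0.
No new states can be added; the closed set is {q0, q4, q5, q7, q9, q10, q13}.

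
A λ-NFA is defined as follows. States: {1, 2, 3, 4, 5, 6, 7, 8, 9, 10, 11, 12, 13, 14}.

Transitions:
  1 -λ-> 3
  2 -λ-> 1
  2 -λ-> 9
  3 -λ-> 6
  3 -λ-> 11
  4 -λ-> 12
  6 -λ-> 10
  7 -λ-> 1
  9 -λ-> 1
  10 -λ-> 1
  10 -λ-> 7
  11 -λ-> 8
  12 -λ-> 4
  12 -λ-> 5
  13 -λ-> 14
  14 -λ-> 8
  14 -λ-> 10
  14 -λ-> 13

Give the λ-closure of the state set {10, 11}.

{1, 3, 6, 7, 8, 10, 11}

Start with {10, 11}.
From 10 via λ: add 1, 7.
From 11 via λ: add 8.
From 1 via λ: add 3.
From 3 via λ: add 6.
No new states can be added; the closed set is {1, 3, 6, 7, 8, 10, 11}.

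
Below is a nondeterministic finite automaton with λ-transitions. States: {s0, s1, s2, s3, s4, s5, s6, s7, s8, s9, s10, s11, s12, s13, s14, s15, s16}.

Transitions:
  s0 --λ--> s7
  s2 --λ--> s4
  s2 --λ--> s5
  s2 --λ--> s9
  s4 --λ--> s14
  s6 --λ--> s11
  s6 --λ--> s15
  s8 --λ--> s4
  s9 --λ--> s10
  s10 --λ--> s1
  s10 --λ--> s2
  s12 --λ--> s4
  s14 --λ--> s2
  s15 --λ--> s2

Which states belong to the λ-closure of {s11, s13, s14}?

Start with {s11, s13, s14}.
From s14 via λ: add s2.
From s2 via λ: add s4, s5, s9.
From s9 via λ: add s10.
From s10 via λ: add s1.
No new states can be added; the closed set is {s1, s2, s4, s5, s9, s10, s11, s13, s14}.

{s1, s2, s4, s5, s9, s10, s11, s13, s14}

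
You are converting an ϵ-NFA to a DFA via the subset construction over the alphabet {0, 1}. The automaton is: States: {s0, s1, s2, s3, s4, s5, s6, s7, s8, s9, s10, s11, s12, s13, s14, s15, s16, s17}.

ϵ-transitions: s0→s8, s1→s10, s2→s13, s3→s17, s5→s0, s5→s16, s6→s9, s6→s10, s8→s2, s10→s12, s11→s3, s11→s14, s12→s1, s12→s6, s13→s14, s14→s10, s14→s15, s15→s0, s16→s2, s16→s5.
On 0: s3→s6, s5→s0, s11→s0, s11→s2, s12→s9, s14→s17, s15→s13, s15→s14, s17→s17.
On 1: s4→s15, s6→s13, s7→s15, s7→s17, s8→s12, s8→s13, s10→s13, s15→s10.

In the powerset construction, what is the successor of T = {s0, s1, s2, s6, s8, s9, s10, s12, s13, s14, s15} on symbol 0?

{s0, s1, s2, s6, s8, s9, s10, s12, s13, s14, s15, s17}

s12 on 0 → {s9}.
s14 on 0 → {s17}.
s15 on 0 → {s13, s14}.
No 0-transition from s0, s1, s2, s6, s8, s9, s10, s13.
Union after reading 0: {s9, s13, s14, s17}.
Now take the ϵ-closure:
From s14 via ϵ: add s10, s15.
From s10 via ϵ: add s12.
From s15 via ϵ: add s0.
From s0 via ϵ: add s8.
From s12 via ϵ: add s1, s6.
From s8 via ϵ: add s2.
No new states can be added; the closed set is {s0, s1, s2, s6, s8, s9, s10, s12, s13, s14, s15, s17}.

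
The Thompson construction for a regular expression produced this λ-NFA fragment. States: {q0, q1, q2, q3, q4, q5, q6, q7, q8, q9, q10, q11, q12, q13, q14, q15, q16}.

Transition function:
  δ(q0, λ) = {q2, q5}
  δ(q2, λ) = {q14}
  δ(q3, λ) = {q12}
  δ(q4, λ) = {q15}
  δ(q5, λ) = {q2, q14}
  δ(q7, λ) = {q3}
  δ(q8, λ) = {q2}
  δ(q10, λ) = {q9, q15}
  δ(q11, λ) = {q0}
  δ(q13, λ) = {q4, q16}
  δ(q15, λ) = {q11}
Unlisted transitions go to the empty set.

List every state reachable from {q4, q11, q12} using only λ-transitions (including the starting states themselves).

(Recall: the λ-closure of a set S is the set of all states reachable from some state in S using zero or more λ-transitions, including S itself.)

{q0, q2, q4, q5, q11, q12, q14, q15}

Start with {q4, q11, q12}.
From q4 via λ: add q15.
From q11 via λ: add q0.
From q0 via λ: add q2, q5.
From q2 via λ: add q14.
No new states can be added; the closed set is {q0, q2, q4, q5, q11, q12, q14, q15}.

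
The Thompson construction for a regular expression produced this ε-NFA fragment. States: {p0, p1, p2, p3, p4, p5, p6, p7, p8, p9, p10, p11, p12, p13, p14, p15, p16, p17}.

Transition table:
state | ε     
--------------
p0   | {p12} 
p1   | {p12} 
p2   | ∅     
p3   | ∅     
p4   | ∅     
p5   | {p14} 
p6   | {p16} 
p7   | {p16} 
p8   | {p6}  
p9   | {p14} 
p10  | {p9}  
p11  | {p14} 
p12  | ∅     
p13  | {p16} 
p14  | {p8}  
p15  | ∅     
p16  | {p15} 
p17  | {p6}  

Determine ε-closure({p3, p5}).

{p3, p5, p6, p8, p14, p15, p16}

Start with {p3, p5}.
From p5 via ε: add p14.
From p14 via ε: add p8.
From p8 via ε: add p6.
From p6 via ε: add p16.
From p16 via ε: add p15.
No new states can be added; the closed set is {p3, p5, p6, p8, p14, p15, p16}.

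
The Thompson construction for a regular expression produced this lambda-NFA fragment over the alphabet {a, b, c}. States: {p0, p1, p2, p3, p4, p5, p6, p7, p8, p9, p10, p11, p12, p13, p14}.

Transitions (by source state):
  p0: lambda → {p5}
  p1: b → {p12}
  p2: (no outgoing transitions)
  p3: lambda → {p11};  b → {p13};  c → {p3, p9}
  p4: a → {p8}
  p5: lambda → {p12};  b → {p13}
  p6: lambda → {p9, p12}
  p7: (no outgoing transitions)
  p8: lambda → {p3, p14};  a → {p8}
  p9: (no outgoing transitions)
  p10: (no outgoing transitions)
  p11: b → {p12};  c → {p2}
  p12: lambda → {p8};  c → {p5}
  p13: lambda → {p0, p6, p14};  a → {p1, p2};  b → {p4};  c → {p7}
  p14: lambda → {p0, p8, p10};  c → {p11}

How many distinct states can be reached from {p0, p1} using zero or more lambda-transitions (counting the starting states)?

Start with {p0, p1}.
From p0 via lambda: add p5.
From p5 via lambda: add p12.
From p12 via lambda: add p8.
From p8 via lambda: add p3, p14.
From p3 via lambda: add p11.
From p14 via lambda: add p10.
lambda-closure = {p0, p1, p3, p5, p8, p10, p11, p12, p14}, which has 9 states.

9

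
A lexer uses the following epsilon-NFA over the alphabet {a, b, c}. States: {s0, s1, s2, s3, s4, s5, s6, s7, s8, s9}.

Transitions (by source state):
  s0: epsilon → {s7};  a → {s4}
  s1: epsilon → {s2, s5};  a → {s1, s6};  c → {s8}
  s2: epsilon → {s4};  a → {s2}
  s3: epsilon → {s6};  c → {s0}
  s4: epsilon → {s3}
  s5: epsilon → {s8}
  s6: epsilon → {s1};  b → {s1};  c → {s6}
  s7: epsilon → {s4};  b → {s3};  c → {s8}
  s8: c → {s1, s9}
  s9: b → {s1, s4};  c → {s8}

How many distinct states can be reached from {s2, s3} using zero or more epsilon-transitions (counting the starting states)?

7

Start with {s2, s3}.
From s2 via epsilon: add s4.
From s3 via epsilon: add s6.
From s6 via epsilon: add s1.
From s1 via epsilon: add s5.
From s5 via epsilon: add s8.
epsilon-closure = {s1, s2, s3, s4, s5, s6, s8}, which has 7 states.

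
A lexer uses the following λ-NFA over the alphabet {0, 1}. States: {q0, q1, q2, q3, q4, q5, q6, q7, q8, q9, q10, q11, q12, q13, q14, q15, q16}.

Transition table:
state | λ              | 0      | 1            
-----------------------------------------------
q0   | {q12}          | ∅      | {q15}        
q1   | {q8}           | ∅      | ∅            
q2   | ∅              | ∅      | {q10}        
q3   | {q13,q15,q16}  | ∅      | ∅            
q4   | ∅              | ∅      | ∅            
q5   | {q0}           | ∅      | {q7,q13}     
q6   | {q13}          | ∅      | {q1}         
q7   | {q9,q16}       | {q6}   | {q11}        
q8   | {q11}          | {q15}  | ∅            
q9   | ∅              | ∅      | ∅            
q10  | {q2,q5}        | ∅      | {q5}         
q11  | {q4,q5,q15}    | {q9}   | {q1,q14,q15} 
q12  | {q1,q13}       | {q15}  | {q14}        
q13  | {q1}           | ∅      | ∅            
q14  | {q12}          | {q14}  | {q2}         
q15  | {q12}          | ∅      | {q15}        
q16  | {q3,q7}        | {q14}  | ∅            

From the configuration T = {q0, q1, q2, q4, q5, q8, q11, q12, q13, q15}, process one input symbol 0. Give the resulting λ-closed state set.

q8 on 0 → {q15}.
q11 on 0 → {q9}.
q12 on 0 → {q15}.
No 0-transition from q0, q1, q2, q4, q5, q13, q15.
Union after reading 0: {q9, q15}.
Now take the λ-closure:
From q15 via λ: add q12.
From q12 via λ: add q1, q13.
From q1 via λ: add q8.
From q8 via λ: add q11.
From q11 via λ: add q4, q5.
From q5 via λ: add q0.
No new states can be added; the closed set is {q0, q1, q4, q5, q8, q9, q11, q12, q13, q15}.

{q0, q1, q4, q5, q8, q9, q11, q12, q13, q15}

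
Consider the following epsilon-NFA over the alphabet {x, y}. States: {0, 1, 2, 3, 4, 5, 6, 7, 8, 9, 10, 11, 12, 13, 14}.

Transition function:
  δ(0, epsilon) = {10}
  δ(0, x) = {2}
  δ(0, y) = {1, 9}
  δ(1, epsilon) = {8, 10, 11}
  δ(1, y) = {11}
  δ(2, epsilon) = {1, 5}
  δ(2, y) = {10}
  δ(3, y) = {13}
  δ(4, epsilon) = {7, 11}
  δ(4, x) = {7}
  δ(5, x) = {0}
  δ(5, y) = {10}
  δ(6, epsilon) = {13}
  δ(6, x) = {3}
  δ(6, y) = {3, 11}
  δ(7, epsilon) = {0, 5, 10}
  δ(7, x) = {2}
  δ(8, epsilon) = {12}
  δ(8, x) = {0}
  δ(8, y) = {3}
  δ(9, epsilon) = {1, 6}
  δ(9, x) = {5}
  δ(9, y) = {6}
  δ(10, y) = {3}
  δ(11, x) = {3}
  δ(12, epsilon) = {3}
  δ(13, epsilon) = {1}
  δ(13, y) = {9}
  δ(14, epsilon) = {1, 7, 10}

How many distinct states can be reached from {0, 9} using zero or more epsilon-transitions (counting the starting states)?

10

Start with {0, 9}.
From 0 via epsilon: add 10.
From 9 via epsilon: add 1, 6.
From 1 via epsilon: add 8, 11.
From 6 via epsilon: add 13.
From 8 via epsilon: add 12.
From 12 via epsilon: add 3.
epsilon-closure = {0, 1, 3, 6, 8, 9, 10, 11, 12, 13}, which has 10 states.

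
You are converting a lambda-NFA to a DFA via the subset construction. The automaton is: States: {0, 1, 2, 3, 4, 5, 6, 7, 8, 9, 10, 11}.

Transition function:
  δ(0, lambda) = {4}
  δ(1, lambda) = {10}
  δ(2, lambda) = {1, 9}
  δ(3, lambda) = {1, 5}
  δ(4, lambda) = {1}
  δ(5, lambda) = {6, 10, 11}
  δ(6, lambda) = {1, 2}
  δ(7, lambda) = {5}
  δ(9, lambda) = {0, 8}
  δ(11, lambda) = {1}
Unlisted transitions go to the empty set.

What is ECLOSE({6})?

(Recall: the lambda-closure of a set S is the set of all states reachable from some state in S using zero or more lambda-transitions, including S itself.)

{0, 1, 2, 4, 6, 8, 9, 10}

Start with {6}.
From 6 via lambda: add 1, 2.
From 1 via lambda: add 10.
From 2 via lambda: add 9.
From 9 via lambda: add 0, 8.
From 0 via lambda: add 4.
No new states can be added; the closed set is {0, 1, 2, 4, 6, 8, 9, 10}.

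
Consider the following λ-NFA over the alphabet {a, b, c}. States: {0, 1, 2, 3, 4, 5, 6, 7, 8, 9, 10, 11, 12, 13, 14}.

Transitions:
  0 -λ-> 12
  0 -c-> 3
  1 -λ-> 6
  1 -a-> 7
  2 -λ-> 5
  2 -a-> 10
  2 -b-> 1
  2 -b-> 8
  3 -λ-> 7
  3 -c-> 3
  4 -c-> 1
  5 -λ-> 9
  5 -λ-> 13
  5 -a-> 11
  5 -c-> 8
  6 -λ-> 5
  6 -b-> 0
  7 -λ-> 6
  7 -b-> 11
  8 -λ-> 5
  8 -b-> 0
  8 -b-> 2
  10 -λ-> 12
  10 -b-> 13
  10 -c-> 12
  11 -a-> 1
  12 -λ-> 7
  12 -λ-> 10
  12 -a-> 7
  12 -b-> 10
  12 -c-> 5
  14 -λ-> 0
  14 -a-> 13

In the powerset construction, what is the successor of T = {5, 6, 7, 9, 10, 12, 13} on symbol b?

{0, 5, 6, 7, 9, 10, 11, 12, 13}

6 on b → {0}.
7 on b → {11}.
10 on b → {13}.
12 on b → {10}.
No b-transition from 5, 9, 13.
Union after reading b: {0, 10, 11, 13}.
Now take the λ-closure:
From 0 via λ: add 12.
From 12 via λ: add 7.
From 7 via λ: add 6.
From 6 via λ: add 5.
From 5 via λ: add 9.
No new states can be added; the closed set is {0, 5, 6, 7, 9, 10, 11, 12, 13}.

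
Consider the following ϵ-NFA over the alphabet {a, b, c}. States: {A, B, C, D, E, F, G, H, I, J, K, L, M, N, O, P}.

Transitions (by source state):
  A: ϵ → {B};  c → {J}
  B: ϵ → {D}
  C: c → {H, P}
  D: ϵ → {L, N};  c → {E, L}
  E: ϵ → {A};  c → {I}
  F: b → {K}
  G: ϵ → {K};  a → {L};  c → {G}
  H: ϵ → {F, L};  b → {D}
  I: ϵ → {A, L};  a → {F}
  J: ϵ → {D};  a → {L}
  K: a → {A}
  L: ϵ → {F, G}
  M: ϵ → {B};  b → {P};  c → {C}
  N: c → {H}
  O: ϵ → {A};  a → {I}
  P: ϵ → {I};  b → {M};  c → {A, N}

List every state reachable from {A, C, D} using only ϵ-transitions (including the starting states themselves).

{A, B, C, D, F, G, K, L, N}

Start with {A, C, D}.
From A via ϵ: add B.
From D via ϵ: add L, N.
From L via ϵ: add F, G.
From G via ϵ: add K.
No new states can be added; the closed set is {A, B, C, D, F, G, K, L, N}.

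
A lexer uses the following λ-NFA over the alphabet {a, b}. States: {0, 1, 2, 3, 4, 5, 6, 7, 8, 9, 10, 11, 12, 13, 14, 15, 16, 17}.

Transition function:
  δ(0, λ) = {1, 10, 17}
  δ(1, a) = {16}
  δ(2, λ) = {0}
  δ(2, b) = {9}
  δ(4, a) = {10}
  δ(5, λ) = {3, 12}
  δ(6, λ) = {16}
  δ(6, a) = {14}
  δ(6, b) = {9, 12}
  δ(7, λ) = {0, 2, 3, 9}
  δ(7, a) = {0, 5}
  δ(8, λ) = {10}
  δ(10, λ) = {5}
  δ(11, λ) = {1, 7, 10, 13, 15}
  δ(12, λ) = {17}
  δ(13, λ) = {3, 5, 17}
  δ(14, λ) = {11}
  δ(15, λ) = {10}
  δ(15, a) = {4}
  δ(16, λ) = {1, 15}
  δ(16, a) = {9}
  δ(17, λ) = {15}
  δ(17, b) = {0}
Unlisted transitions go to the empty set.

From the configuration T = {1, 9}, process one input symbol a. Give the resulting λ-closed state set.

{1, 3, 5, 10, 12, 15, 16, 17}

1 on a → {16}.
No a-transition from 9.
Union after reading a: {16}.
Now take the λ-closure:
From 16 via λ: add 1, 15.
From 15 via λ: add 10.
From 10 via λ: add 5.
From 5 via λ: add 3, 12.
From 12 via λ: add 17.
No new states can be added; the closed set is {1, 3, 5, 10, 12, 15, 16, 17}.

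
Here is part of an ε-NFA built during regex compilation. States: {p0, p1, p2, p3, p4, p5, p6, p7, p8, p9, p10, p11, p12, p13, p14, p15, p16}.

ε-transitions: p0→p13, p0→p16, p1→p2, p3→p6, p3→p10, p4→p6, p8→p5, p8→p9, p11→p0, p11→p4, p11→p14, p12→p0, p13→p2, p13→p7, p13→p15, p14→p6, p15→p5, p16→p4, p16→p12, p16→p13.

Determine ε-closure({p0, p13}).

{p0, p2, p4, p5, p6, p7, p12, p13, p15, p16}

Start with {p0, p13}.
From p0 via ε: add p16.
From p13 via ε: add p2, p7, p15.
From p15 via ε: add p5.
From p16 via ε: add p4, p12.
From p4 via ε: add p6.
No new states can be added; the closed set is {p0, p2, p4, p5, p6, p7, p12, p13, p15, p16}.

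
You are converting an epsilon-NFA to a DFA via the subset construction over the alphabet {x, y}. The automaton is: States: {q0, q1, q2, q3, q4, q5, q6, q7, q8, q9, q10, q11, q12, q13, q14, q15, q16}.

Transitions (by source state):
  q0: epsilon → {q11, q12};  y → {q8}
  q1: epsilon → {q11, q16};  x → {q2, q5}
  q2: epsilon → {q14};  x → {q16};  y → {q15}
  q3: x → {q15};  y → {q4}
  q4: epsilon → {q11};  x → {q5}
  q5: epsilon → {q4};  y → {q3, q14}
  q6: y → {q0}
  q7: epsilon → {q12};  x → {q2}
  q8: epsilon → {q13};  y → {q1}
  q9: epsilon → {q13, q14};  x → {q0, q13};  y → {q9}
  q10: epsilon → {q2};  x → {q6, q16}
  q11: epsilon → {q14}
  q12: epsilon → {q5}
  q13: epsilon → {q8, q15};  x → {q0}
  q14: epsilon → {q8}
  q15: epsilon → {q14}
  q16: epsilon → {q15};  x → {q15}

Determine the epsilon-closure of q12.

Start with {q12}.
From q12 via epsilon: add q5.
From q5 via epsilon: add q4.
From q4 via epsilon: add q11.
From q11 via epsilon: add q14.
From q14 via epsilon: add q8.
From q8 via epsilon: add q13.
From q13 via epsilon: add q15.
No new states can be added; the closed set is {q4, q5, q8, q11, q12, q13, q14, q15}.

{q4, q5, q8, q11, q12, q13, q14, q15}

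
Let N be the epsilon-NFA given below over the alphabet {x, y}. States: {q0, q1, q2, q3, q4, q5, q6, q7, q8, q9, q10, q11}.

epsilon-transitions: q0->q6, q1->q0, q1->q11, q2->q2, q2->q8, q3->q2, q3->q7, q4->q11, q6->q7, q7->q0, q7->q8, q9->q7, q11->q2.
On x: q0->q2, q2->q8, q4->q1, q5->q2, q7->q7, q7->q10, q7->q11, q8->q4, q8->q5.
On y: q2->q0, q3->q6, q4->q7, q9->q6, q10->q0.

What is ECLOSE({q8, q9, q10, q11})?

{q0, q2, q6, q7, q8, q9, q10, q11}

Start with {q8, q9, q10, q11}.
From q9 via epsilon: add q7.
From q11 via epsilon: add q2.
From q7 via epsilon: add q0.
From q0 via epsilon: add q6.
No new states can be added; the closed set is {q0, q2, q6, q7, q8, q9, q10, q11}.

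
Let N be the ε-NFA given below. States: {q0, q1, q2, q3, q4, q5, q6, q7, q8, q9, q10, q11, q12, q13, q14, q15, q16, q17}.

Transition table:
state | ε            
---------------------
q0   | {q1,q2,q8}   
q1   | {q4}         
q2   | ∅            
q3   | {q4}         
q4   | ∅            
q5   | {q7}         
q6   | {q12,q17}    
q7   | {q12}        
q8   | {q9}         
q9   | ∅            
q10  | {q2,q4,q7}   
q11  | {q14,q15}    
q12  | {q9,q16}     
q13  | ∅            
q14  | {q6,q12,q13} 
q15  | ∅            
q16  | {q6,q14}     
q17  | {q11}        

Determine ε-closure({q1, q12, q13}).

Start with {q1, q12, q13}.
From q1 via ε: add q4.
From q12 via ε: add q9, q16.
From q16 via ε: add q6, q14.
From q6 via ε: add q17.
From q17 via ε: add q11.
From q11 via ε: add q15.
No new states can be added; the closed set is {q1, q4, q6, q9, q11, q12, q13, q14, q15, q16, q17}.

{q1, q4, q6, q9, q11, q12, q13, q14, q15, q16, q17}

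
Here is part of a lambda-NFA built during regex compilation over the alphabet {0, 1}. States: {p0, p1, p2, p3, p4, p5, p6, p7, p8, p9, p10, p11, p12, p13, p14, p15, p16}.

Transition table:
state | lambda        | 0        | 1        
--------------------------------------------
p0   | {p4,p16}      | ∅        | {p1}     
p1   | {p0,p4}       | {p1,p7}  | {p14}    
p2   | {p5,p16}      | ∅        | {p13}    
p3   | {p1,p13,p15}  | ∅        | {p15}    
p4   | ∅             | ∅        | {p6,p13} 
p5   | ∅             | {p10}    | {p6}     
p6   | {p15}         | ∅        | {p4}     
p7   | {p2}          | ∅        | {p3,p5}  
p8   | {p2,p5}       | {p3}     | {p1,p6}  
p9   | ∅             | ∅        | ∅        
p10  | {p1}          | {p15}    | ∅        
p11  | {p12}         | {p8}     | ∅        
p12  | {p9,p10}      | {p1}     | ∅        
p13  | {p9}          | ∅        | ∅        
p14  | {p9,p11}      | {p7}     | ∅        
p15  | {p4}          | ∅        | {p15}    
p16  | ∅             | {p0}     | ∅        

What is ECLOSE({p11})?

Start with {p11}.
From p11 via lambda: add p12.
From p12 via lambda: add p9, p10.
From p10 via lambda: add p1.
From p1 via lambda: add p0, p4.
From p0 via lambda: add p16.
No new states can be added; the closed set is {p0, p1, p4, p9, p10, p11, p12, p16}.

{p0, p1, p4, p9, p10, p11, p12, p16}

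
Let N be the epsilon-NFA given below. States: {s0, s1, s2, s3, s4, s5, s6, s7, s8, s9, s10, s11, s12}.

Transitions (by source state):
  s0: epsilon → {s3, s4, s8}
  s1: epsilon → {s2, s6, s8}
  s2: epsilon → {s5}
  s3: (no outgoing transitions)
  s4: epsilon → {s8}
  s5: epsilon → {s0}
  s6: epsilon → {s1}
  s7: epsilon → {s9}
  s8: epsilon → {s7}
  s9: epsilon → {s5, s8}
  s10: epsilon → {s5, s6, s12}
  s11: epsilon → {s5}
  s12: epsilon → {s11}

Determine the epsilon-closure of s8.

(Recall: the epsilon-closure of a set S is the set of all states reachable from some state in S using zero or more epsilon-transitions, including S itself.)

{s0, s3, s4, s5, s7, s8, s9}

Start with {s8}.
From s8 via epsilon: add s7.
From s7 via epsilon: add s9.
From s9 via epsilon: add s5.
From s5 via epsilon: add s0.
From s0 via epsilon: add s3, s4.
No new states can be added; the closed set is {s0, s3, s4, s5, s7, s8, s9}.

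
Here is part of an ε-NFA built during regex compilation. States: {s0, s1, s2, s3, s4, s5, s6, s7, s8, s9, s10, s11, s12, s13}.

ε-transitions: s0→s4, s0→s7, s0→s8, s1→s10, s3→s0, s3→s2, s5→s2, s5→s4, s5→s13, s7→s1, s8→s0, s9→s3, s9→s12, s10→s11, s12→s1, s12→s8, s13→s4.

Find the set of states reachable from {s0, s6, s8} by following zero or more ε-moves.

{s0, s1, s4, s6, s7, s8, s10, s11}

Start with {s0, s6, s8}.
From s0 via ε: add s4, s7.
From s7 via ε: add s1.
From s1 via ε: add s10.
From s10 via ε: add s11.
No new states can be added; the closed set is {s0, s1, s4, s6, s7, s8, s10, s11}.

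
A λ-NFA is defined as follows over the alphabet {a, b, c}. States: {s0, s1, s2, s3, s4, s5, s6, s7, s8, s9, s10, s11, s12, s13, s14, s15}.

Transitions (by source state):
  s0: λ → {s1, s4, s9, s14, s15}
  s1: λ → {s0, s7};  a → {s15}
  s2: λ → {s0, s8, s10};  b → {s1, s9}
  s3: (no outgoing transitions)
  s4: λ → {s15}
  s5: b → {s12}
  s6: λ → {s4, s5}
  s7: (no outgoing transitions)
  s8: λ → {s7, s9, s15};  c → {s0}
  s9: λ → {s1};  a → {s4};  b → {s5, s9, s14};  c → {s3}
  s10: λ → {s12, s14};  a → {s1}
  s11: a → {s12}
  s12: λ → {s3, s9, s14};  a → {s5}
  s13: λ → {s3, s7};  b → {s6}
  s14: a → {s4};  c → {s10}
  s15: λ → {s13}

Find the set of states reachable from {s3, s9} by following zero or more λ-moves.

{s0, s1, s3, s4, s7, s9, s13, s14, s15}

Start with {s3, s9}.
From s9 via λ: add s1.
From s1 via λ: add s0, s7.
From s0 via λ: add s4, s14, s15.
From s15 via λ: add s13.
No new states can be added; the closed set is {s0, s1, s3, s4, s7, s9, s13, s14, s15}.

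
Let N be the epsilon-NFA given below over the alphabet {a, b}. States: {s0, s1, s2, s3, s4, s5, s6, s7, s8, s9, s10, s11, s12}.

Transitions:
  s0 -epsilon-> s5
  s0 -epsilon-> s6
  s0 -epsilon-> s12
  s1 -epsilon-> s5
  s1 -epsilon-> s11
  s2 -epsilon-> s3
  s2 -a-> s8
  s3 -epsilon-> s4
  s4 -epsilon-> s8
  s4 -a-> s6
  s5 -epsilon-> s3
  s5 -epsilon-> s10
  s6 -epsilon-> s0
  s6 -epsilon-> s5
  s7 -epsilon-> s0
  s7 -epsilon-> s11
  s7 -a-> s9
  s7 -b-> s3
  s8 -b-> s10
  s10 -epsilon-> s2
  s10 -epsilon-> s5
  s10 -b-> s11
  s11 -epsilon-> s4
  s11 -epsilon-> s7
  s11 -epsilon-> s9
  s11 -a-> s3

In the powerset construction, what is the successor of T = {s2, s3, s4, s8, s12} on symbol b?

{s2, s3, s4, s5, s8, s10}

s8 on b → {s10}.
No b-transition from s2, s3, s4, s12.
Union after reading b: {s10}.
Now take the epsilon-closure:
From s10 via epsilon: add s2, s5.
From s2 via epsilon: add s3.
From s3 via epsilon: add s4.
From s4 via epsilon: add s8.
No new states can be added; the closed set is {s2, s3, s4, s5, s8, s10}.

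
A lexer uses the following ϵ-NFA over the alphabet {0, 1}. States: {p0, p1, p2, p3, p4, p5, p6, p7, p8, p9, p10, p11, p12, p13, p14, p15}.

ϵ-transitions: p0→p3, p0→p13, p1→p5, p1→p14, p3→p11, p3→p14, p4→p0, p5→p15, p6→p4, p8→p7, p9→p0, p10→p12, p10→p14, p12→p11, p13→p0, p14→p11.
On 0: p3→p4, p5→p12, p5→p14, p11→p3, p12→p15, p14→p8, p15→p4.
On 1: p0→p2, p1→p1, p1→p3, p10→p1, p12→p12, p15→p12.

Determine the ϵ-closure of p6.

{p0, p3, p4, p6, p11, p13, p14}

Start with {p6}.
From p6 via ϵ: add p4.
From p4 via ϵ: add p0.
From p0 via ϵ: add p3, p13.
From p3 via ϵ: add p11, p14.
No new states can be added; the closed set is {p0, p3, p4, p6, p11, p13, p14}.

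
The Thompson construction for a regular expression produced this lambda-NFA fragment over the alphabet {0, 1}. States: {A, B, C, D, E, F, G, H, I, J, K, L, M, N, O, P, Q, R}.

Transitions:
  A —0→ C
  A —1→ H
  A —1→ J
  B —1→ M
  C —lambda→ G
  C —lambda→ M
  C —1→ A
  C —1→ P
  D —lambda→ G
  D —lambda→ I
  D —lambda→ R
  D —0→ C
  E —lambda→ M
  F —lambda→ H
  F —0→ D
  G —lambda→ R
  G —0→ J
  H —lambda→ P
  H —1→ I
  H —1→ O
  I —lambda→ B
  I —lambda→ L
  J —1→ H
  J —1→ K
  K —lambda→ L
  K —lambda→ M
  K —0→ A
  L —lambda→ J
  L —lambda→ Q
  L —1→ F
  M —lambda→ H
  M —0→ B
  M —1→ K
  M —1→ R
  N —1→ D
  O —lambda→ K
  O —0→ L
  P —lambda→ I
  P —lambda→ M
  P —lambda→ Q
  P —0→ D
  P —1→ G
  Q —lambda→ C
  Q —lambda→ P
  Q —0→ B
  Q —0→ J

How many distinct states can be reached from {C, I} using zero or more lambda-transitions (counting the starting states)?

Start with {C, I}.
From C via lambda: add G, M.
From I via lambda: add B, L.
From G via lambda: add R.
From L via lambda: add J, Q.
From M via lambda: add H.
From H via lambda: add P.
lambda-closure = {B, C, G, H, I, J, L, M, P, Q, R}, which has 11 states.

11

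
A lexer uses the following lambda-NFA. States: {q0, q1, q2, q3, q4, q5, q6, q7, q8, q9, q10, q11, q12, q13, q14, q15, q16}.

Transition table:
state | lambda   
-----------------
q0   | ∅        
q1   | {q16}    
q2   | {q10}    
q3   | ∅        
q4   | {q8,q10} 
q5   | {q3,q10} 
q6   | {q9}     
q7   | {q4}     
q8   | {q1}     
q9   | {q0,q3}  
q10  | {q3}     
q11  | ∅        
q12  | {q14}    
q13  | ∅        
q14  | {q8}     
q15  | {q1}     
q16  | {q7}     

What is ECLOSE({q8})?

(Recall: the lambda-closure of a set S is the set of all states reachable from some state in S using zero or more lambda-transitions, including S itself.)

Start with {q8}.
From q8 via lambda: add q1.
From q1 via lambda: add q16.
From q16 via lambda: add q7.
From q7 via lambda: add q4.
From q4 via lambda: add q10.
From q10 via lambda: add q3.
No new states can be added; the closed set is {q1, q3, q4, q7, q8, q10, q16}.

{q1, q3, q4, q7, q8, q10, q16}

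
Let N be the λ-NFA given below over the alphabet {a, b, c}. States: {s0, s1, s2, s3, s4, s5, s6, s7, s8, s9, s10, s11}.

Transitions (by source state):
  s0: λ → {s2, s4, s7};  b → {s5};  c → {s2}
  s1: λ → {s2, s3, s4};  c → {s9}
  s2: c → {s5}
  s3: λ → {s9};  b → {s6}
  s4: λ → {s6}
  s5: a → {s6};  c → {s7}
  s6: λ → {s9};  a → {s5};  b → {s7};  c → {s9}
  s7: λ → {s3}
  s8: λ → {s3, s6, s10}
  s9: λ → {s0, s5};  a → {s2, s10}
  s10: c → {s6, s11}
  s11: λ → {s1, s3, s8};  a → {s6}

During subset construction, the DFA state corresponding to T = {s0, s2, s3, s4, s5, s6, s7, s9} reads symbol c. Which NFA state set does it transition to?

{s0, s2, s3, s4, s5, s6, s7, s9}

s0 on c → {s2}.
s2 on c → {s5}.
s5 on c → {s7}.
s6 on c → {s9}.
No c-transition from s3, s4, s7, s9.
Union after reading c: {s2, s5, s7, s9}.
Now take the λ-closure:
From s7 via λ: add s3.
From s9 via λ: add s0.
From s0 via λ: add s4.
From s4 via λ: add s6.
No new states can be added; the closed set is {s0, s2, s3, s4, s5, s6, s7, s9}.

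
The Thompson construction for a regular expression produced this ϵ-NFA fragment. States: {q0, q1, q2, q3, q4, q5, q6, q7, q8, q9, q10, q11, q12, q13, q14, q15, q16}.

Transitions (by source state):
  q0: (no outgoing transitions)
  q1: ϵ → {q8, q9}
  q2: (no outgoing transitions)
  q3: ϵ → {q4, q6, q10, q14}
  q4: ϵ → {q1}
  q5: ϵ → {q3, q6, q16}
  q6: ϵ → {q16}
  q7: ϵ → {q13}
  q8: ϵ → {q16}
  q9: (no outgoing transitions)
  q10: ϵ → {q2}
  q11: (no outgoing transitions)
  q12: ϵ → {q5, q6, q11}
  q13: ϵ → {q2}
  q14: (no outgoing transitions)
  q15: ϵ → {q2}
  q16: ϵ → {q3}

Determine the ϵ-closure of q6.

{q1, q2, q3, q4, q6, q8, q9, q10, q14, q16}

Start with {q6}.
From q6 via ϵ: add q16.
From q16 via ϵ: add q3.
From q3 via ϵ: add q4, q10, q14.
From q4 via ϵ: add q1.
From q10 via ϵ: add q2.
From q1 via ϵ: add q8, q9.
No new states can be added; the closed set is {q1, q2, q3, q4, q6, q8, q9, q10, q14, q16}.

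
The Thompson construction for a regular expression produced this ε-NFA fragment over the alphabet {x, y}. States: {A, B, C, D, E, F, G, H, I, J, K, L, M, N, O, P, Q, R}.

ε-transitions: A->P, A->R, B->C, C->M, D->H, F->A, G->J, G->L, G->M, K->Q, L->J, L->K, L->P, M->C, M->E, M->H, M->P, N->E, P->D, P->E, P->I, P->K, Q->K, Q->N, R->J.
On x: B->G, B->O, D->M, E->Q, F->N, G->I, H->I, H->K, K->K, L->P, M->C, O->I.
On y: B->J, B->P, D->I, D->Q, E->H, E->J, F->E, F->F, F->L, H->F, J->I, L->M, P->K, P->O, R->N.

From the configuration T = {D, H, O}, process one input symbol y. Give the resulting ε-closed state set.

{A, D, E, F, H, I, J, K, N, P, Q, R}

D on y → {I, Q}.
H on y → {F}.
No y-transition from O.
Union after reading y: {F, I, Q}.
Now take the ε-closure:
From F via ε: add A.
From Q via ε: add K, N.
From A via ε: add P, R.
From N via ε: add E.
From P via ε: add D.
From R via ε: add J.
From D via ε: add H.
No new states can be added; the closed set is {A, D, E, F, H, I, J, K, N, P, Q, R}.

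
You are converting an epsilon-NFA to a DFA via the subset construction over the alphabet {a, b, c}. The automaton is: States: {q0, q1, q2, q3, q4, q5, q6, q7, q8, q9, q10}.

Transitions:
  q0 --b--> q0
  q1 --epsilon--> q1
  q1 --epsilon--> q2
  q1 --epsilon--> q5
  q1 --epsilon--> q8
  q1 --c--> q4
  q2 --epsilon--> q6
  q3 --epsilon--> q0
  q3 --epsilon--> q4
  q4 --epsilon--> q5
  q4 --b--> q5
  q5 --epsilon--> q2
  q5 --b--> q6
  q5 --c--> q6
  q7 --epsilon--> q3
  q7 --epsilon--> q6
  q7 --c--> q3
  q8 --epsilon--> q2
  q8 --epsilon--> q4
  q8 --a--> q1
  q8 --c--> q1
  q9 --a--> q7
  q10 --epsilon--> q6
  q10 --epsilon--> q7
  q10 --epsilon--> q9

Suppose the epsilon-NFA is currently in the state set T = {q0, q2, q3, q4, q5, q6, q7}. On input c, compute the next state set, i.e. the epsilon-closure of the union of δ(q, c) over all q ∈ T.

q5 on c → {q6}.
q7 on c → {q3}.
No c-transition from q0, q2, q3, q4, q6.
Union after reading c: {q3, q6}.
Now take the epsilon-closure:
From q3 via epsilon: add q0, q4.
From q4 via epsilon: add q5.
From q5 via epsilon: add q2.
No new states can be added; the closed set is {q0, q2, q3, q4, q5, q6}.

{q0, q2, q3, q4, q5, q6}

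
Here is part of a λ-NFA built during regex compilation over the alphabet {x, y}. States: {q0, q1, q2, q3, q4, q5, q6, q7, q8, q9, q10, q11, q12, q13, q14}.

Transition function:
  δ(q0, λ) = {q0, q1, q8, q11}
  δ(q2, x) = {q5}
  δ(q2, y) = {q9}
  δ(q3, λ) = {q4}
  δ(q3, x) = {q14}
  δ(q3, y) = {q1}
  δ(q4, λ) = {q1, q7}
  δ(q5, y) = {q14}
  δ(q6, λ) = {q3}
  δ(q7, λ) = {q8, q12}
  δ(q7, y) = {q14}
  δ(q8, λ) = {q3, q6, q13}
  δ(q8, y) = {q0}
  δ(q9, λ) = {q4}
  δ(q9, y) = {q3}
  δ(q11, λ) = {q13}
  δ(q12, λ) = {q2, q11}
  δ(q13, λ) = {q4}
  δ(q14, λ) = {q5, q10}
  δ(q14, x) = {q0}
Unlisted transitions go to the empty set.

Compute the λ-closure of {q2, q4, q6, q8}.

{q1, q2, q3, q4, q6, q7, q8, q11, q12, q13}

Start with {q2, q4, q6, q8}.
From q4 via λ: add q1, q7.
From q6 via λ: add q3.
From q8 via λ: add q13.
From q7 via λ: add q12.
From q12 via λ: add q11.
No new states can be added; the closed set is {q1, q2, q3, q4, q6, q7, q8, q11, q12, q13}.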